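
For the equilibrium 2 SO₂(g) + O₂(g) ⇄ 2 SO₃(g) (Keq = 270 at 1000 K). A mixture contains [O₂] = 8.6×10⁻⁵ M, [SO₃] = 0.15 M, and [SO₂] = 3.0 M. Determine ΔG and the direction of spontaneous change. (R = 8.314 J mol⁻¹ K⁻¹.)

ΔG = -18.5 kJ/mol; the forward reaction is spontaneous

Q = [SO₃]² / ([SO₂]²·[O₂]) = (0.15)² / ((3.0)²·(8.6×10⁻⁵)) = 29.1
ΔG = RT ln(Q/Keq) = (8.314 J mol⁻¹ K⁻¹)(1000 K) × ln(29.1/270)
   = (8.314 kJ/mol)(-2.228) = -18.5 kJ/mol
ΔG < 0, so the forward reaction is spontaneous (proceeds forward).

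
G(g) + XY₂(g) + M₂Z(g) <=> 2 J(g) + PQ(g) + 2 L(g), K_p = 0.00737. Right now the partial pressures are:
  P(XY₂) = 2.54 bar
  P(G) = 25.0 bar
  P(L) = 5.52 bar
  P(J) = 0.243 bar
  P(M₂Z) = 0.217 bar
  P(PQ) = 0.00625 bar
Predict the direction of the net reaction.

forward (toward products)

Q_p = P(J)²·P(PQ)·P(L)² / (P(G)·P(XY₂)·P(M₂Z)) = (0.243)²·(0.00625)·(5.52)² / ((25.0)·(2.54)·(0.217)) = 8.16×10⁻⁴
Q_p = 8.16×10⁻⁴ < K_p = 0.00737, so the forward reaction proceeds.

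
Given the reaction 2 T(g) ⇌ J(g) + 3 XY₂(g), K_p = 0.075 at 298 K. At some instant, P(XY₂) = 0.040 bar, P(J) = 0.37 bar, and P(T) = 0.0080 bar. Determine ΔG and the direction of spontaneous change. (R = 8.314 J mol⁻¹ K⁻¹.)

ΔG = 3.95 kJ/mol; the forward reaction is non-spontaneous

Q_p = P(J)·P(XY₂)³ / P(T)² = (0.37)·(0.040)³ / (0.0080)² = 0.370
ΔG = RT ln(Q_p/K_p) = (8.314 J mol⁻¹ K⁻¹)(298 K) × ln(0.370/0.075)
   = (2.478 kJ/mol)(1.596) = 3.95 kJ/mol
ΔG > 0, so the forward reaction is non-spontaneous (proceeds in reverse).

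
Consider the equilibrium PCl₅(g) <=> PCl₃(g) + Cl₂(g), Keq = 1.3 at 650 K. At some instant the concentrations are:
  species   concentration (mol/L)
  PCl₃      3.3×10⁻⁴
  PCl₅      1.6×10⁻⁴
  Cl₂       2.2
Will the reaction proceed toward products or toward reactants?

toward reactants

Q = [PCl₃]·[Cl₂] / [PCl₅] = (3.3×10⁻⁴)·(2.2) / (1.6×10⁻⁴) = 4.5
Q = 4.5 > Keq = 1.3, so the reverse reaction proceeds.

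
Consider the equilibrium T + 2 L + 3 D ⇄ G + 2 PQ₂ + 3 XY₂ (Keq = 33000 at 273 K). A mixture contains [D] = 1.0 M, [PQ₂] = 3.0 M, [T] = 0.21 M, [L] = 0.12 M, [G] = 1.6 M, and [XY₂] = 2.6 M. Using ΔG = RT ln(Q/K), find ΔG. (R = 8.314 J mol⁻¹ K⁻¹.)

ΔG = 2.11 kJ/mol

Q = [G]·[PQ₂]²·[XY₂]³ / ([T]·[L]²·[D]³) = (1.6)·(3.0)²·(2.6)³ / ((0.21)·(0.12)²·(1.0)³) = 83700
ΔG = RT ln(Q/Keq) = (8.314 J mol⁻¹ K⁻¹)(273 K) × ln(83700/33000)
   = (2.270 kJ/mol)(0.9307) = 2.11 kJ/mol
ΔG > 0, so the forward reaction is non-spontaneous (proceeds in reverse).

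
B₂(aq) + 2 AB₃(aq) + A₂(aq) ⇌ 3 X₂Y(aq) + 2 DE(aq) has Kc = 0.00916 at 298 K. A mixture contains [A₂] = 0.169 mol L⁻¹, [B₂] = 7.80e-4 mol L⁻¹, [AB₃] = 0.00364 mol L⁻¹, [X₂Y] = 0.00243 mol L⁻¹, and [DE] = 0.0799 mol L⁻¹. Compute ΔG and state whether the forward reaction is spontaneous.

ΔG = 4.32 kJ/mol; the forward reaction is non-spontaneous

Qc = [X₂Y]³·[DE]² / ([B₂]·[AB₃]²·[A₂]) = (0.00243)³·(0.0799)² / ((7.80e-4)·(0.00364)²·(0.169)) = 0.0524
ΔG = RT ln(Qc/Kc) = (8.314 J mol⁻¹ K⁻¹)(298 K) × ln(0.0524/0.00916)
   = (2.478 kJ/mol)(1.744) = 4.32 kJ/mol
ΔG > 0, so the forward reaction is non-spontaneous (proceeds in reverse).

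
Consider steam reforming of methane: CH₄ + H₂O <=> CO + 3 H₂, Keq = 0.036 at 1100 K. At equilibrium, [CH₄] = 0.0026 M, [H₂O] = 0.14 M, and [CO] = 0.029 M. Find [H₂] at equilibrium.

At equilibrium, Keq = [CO]·[H₂]³ / ([CH₄]·[H₂O]) = 0.036.
(0.029)·([H₂])³ / ((0.0026)·(0.14)) = 0.036
[H₂]³ = 4.52×10⁻⁴ ⇒ [H₂] = 0.077 M

[H₂] = 0.077 M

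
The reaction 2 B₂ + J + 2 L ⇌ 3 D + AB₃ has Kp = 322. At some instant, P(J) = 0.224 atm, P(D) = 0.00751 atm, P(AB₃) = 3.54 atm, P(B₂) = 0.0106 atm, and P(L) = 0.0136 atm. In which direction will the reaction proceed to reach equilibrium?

at equilibrium

Qp = P(D)³·P(AB₃) / (P(B₂)²·P(J)·P(L)²) = (0.00751)³·(3.54) / ((0.0106)²·(0.224)·(0.0136)²) = 322
Qp = 322 = Kp, so the system is already at equilibrium.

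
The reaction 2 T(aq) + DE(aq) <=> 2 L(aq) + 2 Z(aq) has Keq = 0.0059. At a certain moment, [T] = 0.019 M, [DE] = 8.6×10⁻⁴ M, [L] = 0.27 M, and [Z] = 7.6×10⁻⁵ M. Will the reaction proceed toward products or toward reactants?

Q = [L]²·[Z]² / ([T]²·[DE]) = (0.27)²·(7.6×10⁻⁵)² / ((0.019)²·(8.6×10⁻⁴)) = 0.0014
Q = 0.0014 < Keq = 0.0059, so the forward reaction proceeds.

forward (toward products)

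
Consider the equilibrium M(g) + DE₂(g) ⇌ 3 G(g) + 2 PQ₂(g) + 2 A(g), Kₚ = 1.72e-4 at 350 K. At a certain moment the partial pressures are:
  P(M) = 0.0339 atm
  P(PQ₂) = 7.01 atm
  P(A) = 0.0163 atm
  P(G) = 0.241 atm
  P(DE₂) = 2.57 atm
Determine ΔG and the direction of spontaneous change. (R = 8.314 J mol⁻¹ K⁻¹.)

Qₚ = P(G)³·P(PQ₂)²·P(A)² / (P(M)·P(DE₂)) = (0.241)³·(7.01)²·(0.0163)² / ((0.0339)·(2.57)) = 0.00210
ΔG = RT ln(Qₚ/Kₚ) = (8.314 J mol⁻¹ K⁻¹)(350 K) × ln(0.00210/1.72e-4)
   = (2.910 kJ/mol)(2.502) = 7.28 kJ/mol
ΔG > 0, so the forward reaction is non-spontaneous (proceeds in reverse).

ΔG = 7.28 kJ/mol; the forward reaction is non-spontaneous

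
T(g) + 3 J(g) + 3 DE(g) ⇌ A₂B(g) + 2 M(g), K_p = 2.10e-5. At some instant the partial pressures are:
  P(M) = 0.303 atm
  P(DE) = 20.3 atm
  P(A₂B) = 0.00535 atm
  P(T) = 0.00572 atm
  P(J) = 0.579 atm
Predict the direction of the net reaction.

Q_p = P(A₂B)·P(M)² / (P(T)·P(J)³·P(DE)³) = (0.00535)·(0.303)² / ((0.00572)·(0.579)³·(20.3)³) = 5.29e-5
Q_p = 5.29e-5 > K_p = 2.10e-5, so the reverse reaction proceeds.

reverse (toward reactants)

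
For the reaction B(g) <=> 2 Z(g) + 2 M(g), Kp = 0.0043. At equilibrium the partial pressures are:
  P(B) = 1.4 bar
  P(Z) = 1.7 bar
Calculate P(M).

P(M) = 0.046 bar

At equilibrium, Kp = P(Z)²·P(M)² / P(B) = 0.0043.
(1.7)²·(P(M))² / (1.4) = 0.0043
P(M)² = 0.00208 ⇒ P(M) = 0.046 bar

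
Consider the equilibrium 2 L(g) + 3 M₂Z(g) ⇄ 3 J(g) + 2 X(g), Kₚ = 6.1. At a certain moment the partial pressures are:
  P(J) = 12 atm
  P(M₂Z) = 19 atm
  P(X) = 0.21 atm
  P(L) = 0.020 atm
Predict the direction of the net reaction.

toward reactants

Qₚ = P(J)³·P(X)² / (P(L)²·P(M₂Z)³) = (12)³·(0.21)² / ((0.020)²·(19)³) = 28
Qₚ = 28 > Kₚ = 6.1, so the reverse reaction proceeds.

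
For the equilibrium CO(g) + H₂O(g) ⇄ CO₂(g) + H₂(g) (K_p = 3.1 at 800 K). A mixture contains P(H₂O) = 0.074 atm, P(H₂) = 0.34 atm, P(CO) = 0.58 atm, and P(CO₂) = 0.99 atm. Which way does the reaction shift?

reverse (toward reactants)

Q_p = P(CO₂)·P(H₂) / (P(CO)·P(H₂O)) = (0.99)·(0.34) / ((0.58)·(0.074)) = 7.8
Q_p = 7.8 > K_p = 3.1, so the reverse reaction proceeds.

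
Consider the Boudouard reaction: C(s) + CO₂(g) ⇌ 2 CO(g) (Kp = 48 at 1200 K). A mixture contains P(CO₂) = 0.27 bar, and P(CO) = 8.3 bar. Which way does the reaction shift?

to the left

(C is a pure solid — omitted from Qp.)
Qp = P(CO)² / P(CO₂) = (8.3)² / (0.27) = 260
Qp = 260 > Kp = 48, so the reverse reaction proceeds.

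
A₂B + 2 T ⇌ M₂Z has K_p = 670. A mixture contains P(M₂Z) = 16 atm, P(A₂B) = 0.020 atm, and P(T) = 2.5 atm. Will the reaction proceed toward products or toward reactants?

Q_p = P(M₂Z) / (P(A₂B)·P(T)²) = (16) / ((0.020)·(2.5)²) = 130
Q_p = 130 < K_p = 670, so the forward reaction proceeds.

toward products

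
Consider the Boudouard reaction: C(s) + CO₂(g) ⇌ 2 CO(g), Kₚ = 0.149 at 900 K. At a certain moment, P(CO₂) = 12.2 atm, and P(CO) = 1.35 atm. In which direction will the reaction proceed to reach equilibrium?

(C is a pure solid — omitted from Qₚ.)
Qₚ = P(CO)² / P(CO₂) = (1.35)² / (12.2) = 0.149
Qₚ = 0.149 = Kₚ, so the system is already at equilibrium.

no net change (already at equilibrium)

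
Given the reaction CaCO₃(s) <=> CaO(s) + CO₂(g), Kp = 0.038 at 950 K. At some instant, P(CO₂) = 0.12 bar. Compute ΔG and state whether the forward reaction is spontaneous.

(CaCO₃, CaO are pure solids — omitted from Qp.)
Qp = P(CO₂) = 0.120
ΔG = RT ln(Qp/Kp) = (8.314 J mol⁻¹ K⁻¹)(950 K) × ln(0.120/0.038)
   = (7.898 kJ/mol)(1.150) = 9.08 kJ/mol
ΔG > 0, so the forward reaction is non-spontaneous (proceeds in reverse).

ΔG = 9.08 kJ/mol; the forward reaction is non-spontaneous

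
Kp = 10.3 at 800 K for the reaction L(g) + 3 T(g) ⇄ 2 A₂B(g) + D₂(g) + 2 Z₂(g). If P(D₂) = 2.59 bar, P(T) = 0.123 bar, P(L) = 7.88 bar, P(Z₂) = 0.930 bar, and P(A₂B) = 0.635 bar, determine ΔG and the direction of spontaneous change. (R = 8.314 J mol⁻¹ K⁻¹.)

Qp = P(A₂B)²·P(D₂)·P(Z₂)² / (P(L)·P(T)³) = (0.635)²·(2.59)·(0.930)² / ((7.88)·(0.123)³) = 61.6
ΔG = RT ln(Qp/Kp) = (8.314 J mol⁻¹ K⁻¹)(800 K) × ln(61.6/10.3)
   = (6.651 kJ/mol)(1.789) = 11.9 kJ/mol
ΔG > 0, so the forward reaction is non-spontaneous (proceeds in reverse).

ΔG = 11.9 kJ/mol; the forward reaction is non-spontaneous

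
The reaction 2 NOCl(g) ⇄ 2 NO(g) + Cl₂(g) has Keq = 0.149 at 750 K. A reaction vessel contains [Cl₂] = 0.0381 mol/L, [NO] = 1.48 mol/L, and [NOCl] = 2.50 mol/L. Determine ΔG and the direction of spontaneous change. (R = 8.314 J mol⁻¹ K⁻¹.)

ΔG = -15.0 kJ/mol; the forward reaction is spontaneous

Q = [NO]²·[Cl₂] / [NOCl]² = (1.48)²·(0.0381) / (2.50)² = 0.0134
ΔG = RT ln(Q/Keq) = (8.314 J mol⁻¹ K⁻¹)(750 K) × ln(0.0134/0.149)
   = (6.236 kJ/mol)(-2.409) = -15.0 kJ/mol
ΔG < 0, so the forward reaction is spontaneous (proceeds forward).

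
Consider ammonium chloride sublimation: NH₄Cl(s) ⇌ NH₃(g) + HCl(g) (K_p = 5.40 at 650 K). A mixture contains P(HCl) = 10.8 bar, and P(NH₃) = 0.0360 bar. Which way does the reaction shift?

to the right

(NH₄Cl is a pure solid — omitted from Q_p.)
Q_p = P(NH₃)·P(HCl) = (0.0360)·(10.8) = 0.389
Q_p = 0.389 < K_p = 5.40, so the forward reaction proceeds.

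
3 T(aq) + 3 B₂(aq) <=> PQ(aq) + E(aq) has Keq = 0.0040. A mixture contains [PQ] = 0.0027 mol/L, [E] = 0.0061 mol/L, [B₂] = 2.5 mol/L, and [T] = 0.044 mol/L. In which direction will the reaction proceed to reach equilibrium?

reverse (toward reactants)

Q = [PQ]·[E] / ([T]³·[B₂]³) = (0.0027)·(0.0061) / ((0.044)³·(2.5)³) = 0.012
Q = 0.012 > Keq = 0.0040, so the reverse reaction proceeds.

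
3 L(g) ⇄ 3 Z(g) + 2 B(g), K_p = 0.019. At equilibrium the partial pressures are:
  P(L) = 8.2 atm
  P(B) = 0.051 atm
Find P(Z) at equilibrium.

P(Z) = 16 atm

At equilibrium, K_p = P(Z)³·P(B)² / P(L)³ = 0.019.
(P(Z))³·(0.051)² / (8.2)³ = 0.019
P(Z)³ = 4030 ⇒ P(Z) = 16 atm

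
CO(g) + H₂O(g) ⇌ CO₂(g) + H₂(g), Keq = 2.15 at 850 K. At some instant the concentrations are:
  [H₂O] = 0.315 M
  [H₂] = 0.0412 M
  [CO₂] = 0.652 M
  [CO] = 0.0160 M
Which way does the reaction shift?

Q = [CO₂]·[H₂] / ([CO]·[H₂O]) = (0.652)·(0.0412) / ((0.0160)·(0.315)) = 5.33
Q = 5.33 > Keq = 2.15, so the reverse reaction proceeds.

reverse (toward reactants)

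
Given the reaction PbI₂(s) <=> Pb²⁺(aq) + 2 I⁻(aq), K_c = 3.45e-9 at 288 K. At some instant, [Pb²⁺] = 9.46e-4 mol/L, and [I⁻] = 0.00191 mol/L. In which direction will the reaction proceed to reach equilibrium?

(PbI₂ is a pure solid — omitted from Q_c.)
Q_c = [Pb²⁺]·[I⁻]² = (9.46e-4)·(0.00191)² = 3.45e-9
Q_c = 3.45e-9 = K_c, so the system is already at equilibrium.

neither direction; the system is at equilibrium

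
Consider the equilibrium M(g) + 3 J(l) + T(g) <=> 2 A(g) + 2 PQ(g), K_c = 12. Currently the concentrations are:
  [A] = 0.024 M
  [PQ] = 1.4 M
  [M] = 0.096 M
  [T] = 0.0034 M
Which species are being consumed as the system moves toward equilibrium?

(J is a pure liquid — omitted from Q_c.)
Q_c = [A]²·[PQ]² / ([M]·[T]) = (0.024)²·(1.4)² / ((0.096)·(0.0034)) = 3.5
Q_c = 3.5 < K_c = 12: net forward reaction.

M, J, T (reactants)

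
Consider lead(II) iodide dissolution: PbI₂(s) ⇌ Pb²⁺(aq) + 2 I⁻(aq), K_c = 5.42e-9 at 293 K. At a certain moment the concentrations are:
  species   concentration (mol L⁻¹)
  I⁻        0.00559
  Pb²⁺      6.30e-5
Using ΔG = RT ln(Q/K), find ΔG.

(PbI₂ is a pure solid — omitted from Q_c.)
Q_c = [Pb²⁺]·[I⁻]² = (6.30e-5)·(0.00559)² = 1.97e-9
ΔG = RT ln(Q_c/K_c) = (8.314 J mol⁻¹ K⁻¹)(293 K) × ln(1.97e-9/5.42e-9)
   = (2.436 kJ/mol)(-1.012) = -2.47 kJ/mol
ΔG < 0, so the forward reaction is spontaneous (proceeds forward).

ΔG = -2.47 kJ/mol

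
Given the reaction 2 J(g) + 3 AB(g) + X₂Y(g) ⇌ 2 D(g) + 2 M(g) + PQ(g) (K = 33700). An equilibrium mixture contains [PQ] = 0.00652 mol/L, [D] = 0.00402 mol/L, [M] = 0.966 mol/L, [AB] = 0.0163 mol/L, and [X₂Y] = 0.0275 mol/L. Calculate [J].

[J] = 0.00495 mol/L

At equilibrium, K = [D]²·[M]²·[PQ] / ([J]²·[AB]³·[X₂Y]) = 33700.
(0.00402)²·(0.966)²·(0.00652) / (([J])²·(0.0163)³·(0.0275)) = 33700
[J]² = 2.45×10⁻⁵ ⇒ [J] = 0.00495 mol/L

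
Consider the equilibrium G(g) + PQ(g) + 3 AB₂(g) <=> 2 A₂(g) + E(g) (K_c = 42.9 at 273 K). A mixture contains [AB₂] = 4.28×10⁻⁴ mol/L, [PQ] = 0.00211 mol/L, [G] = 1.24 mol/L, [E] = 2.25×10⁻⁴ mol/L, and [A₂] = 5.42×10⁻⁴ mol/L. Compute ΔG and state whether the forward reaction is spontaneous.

ΔG = 4.58 kJ/mol; the forward reaction is non-spontaneous

Q_c = [A₂]²·[E] / ([G]·[PQ]·[AB₂]³) = (5.42×10⁻⁴)²·(2.25×10⁻⁴) / ((1.24)·(0.00211)·(4.28×10⁻⁴)³) = 322
ΔG = RT ln(Q_c/K_c) = (8.314 J mol⁻¹ K⁻¹)(273 K) × ln(322/42.9)
   = (2.270 kJ/mol)(2.016) = 4.58 kJ/mol
ΔG > 0, so the forward reaction is non-spontaneous (proceeds in reverse).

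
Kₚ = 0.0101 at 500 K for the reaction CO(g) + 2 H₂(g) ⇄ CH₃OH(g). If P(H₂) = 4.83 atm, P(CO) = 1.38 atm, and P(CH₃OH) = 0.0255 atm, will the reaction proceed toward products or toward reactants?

Qₚ = P(CH₃OH) / (P(CO)·P(H₂)²) = (0.0255) / ((1.38)·(4.83)²) = 7.92×10⁻⁴
Qₚ = 7.92×10⁻⁴ < Kₚ = 0.0101, so the forward reaction proceeds.

in the forward direction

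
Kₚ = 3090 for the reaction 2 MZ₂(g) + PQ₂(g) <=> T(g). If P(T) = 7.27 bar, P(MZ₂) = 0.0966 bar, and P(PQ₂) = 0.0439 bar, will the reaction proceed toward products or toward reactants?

Qₚ = P(T) / (P(MZ₂)²·P(PQ₂)) = (7.27) / ((0.0966)²·(0.0439)) = 17700
Qₚ = 17700 > Kₚ = 3090, so the reverse reaction proceeds.

to the left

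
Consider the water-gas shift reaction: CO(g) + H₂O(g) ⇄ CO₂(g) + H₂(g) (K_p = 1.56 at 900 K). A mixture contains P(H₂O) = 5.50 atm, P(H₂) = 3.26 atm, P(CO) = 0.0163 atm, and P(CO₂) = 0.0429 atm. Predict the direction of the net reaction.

Q_p = P(CO₂)·P(H₂) / (P(CO)·P(H₂O)) = (0.0429)·(3.26) / ((0.0163)·(5.50)) = 1.56
Q_p = 1.56 = K_p, so the system is already at equilibrium.

at equilibrium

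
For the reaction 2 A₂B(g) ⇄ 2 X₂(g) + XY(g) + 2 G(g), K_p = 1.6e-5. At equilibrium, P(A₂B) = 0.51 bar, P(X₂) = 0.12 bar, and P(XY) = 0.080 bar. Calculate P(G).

P(G) = 0.060 bar

At equilibrium, K_p = P(X₂)²·P(XY)·P(G)² / P(A₂B)² = 1.6e-5.
(0.12)²·(0.080)·(P(G))² / (0.51)² = 1.6e-5
P(G)² = 0.00361 ⇒ P(G) = 0.060 bar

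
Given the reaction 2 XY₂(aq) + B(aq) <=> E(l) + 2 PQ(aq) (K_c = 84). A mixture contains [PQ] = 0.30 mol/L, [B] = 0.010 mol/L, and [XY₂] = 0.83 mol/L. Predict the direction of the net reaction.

forward (toward products)

(E is a pure liquid — omitted from Q_c.)
Q_c = [PQ]² / ([XY₂]²·[B]) = (0.30)² / ((0.83)²·(0.010)) = 13
Q_c = 13 < K_c = 84, so the forward reaction proceeds.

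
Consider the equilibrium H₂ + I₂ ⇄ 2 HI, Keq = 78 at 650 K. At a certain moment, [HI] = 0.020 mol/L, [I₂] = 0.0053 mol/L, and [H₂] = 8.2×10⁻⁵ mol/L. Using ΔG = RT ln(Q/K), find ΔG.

ΔG = 13.3 kJ/mol

Q = [HI]² / ([H₂]·[I₂]) = (0.020)² / ((8.2×10⁻⁵)·(0.0053)) = 920
ΔG = RT ln(Q/Keq) = (8.314 J mol⁻¹ K⁻¹)(650 K) × ln(920/78)
   = (5.404 kJ/mol)(2.468) = 13.3 kJ/mol
ΔG > 0, so the forward reaction is non-spontaneous (proceeds in reverse).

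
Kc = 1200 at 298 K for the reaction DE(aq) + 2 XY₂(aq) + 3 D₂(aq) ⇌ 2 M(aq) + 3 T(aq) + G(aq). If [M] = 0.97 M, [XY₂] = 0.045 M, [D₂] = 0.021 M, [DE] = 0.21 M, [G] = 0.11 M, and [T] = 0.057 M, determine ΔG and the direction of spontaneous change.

Qc = [M]²·[T]³·[G] / ([DE]·[XY₂]²·[D₂]³) = (0.97)²·(0.057)³·(0.11) / ((0.21)·(0.045)²·(0.021)³) = 4870
ΔG = RT ln(Qc/Kc) = (8.314 J mol⁻¹ K⁻¹)(298 K) × ln(4870/1200)
   = (2.478 kJ/mol)(1.401) = 3.47 kJ/mol
ΔG > 0, so the forward reaction is non-spontaneous (proceeds in reverse).

ΔG = 3.47 kJ/mol; the forward reaction is non-spontaneous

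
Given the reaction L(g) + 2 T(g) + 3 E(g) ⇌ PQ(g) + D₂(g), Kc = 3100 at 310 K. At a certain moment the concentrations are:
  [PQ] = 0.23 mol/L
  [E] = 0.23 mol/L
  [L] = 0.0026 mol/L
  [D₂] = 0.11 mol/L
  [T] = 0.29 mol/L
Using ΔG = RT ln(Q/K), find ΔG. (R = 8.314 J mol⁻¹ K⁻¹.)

ΔG = 2.89 kJ/mol

Qc = [PQ]·[D₂] / ([L]·[T]²·[E]³) = (0.23)·(0.11) / ((0.0026)·(0.29)²·(0.23)³) = 9510
ΔG = RT ln(Qc/Kc) = (8.314 J mol⁻¹ K⁻¹)(310 K) × ln(9510/3100)
   = (2.577 kJ/mol)(1.121) = 2.89 kJ/mol
ΔG > 0, so the forward reaction is non-spontaneous (proceeds in reverse).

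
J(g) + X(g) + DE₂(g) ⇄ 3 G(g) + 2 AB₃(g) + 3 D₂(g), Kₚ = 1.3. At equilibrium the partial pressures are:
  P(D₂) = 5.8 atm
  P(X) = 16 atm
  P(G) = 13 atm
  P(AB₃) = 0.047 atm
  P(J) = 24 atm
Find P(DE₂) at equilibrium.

P(DE₂) = 1.9 atm

At equilibrium, Kₚ = P(G)³·P(AB₃)²·P(D₂)³ / (P(J)·P(X)·P(DE₂)) = 1.3.
(13)³·(0.047)²·(5.8)³ / ((24)·(16)·(P(DE₂))) = 1.3
P(DE₂) = 1.90 = 1.9 atm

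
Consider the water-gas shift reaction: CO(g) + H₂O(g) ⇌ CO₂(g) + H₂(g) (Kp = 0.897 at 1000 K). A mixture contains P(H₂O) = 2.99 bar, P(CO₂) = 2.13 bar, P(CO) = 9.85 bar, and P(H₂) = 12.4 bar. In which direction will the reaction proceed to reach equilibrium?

Qp = P(CO₂)·P(H₂) / (P(CO)·P(H₂O)) = (2.13)·(12.4) / ((9.85)·(2.99)) = 0.897
Qp = 0.897 = Kp, so the system is already at equilibrium.

no net change (already at equilibrium)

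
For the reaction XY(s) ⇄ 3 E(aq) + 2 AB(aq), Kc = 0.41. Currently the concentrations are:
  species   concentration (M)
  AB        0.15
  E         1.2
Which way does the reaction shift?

(XY is a pure solid — omitted from Qc.)
Qc = [E]³·[AB]² = (1.2)³·(0.15)² = 0.039
Qc = 0.039 < Kc = 0.41, so the forward reaction proceeds.

toward products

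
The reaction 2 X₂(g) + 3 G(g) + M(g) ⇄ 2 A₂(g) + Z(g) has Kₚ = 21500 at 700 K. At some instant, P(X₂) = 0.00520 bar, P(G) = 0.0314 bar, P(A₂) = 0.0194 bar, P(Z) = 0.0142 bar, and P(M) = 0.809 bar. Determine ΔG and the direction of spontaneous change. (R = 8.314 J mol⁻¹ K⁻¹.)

ΔG = -5.83 kJ/mol; the forward reaction is spontaneous

Qₚ = P(A₂)²·P(Z) / (P(X₂)²·P(G)³·P(M)) = (0.0194)²·(0.0142) / ((0.00520)²·(0.0314)³·(0.809)) = 7890
ΔG = RT ln(Qₚ/Kₚ) = (8.314 J mol⁻¹ K⁻¹)(700 K) × ln(7890/21500)
   = (5.820 kJ/mol)(-1.002) = -5.83 kJ/mol
ΔG < 0, so the forward reaction is spontaneous (proceeds forward).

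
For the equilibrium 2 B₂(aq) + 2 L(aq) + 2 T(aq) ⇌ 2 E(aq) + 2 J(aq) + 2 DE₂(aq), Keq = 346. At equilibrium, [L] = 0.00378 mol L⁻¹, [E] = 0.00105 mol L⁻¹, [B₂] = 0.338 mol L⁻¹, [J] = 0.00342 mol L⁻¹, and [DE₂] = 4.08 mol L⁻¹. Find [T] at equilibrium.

At equilibrium, Keq = [E]²·[J]²·[DE₂]² / ([B₂]²·[L]²·[T]²) = 346.
(0.00105)²·(0.00342)²·(4.08)² / ((0.338)²·(0.00378)²·([T])²) = 346
[T]² = 3.80×10⁻⁷ ⇒ [T] = 6.16×10⁻⁴ mol L⁻¹

[T] = 6.16×10⁻⁴ mol L⁻¹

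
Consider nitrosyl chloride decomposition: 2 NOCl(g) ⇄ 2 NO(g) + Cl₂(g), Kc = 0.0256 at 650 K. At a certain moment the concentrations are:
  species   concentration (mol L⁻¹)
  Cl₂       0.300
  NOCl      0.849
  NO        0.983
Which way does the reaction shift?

Qc = [NO]²·[Cl₂] / [NOCl]² = (0.983)²·(0.300) / (0.849)² = 0.402
Qc = 0.402 > Kc = 0.0256, so the reverse reaction proceeds.

in the reverse direction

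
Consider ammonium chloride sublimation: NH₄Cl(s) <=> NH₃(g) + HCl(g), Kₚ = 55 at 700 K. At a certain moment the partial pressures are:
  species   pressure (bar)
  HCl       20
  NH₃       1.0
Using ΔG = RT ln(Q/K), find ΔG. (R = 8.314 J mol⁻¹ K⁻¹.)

(NH₄Cl is a pure solid — omitted from Qₚ.)
Qₚ = P(NH₃)·P(HCl) = (1.0)·(20) = 20.0
ΔG = RT ln(Qₚ/Kₚ) = (8.314 J mol⁻¹ K⁻¹)(700 K) × ln(20.0/55)
   = (5.820 kJ/mol)(-1.012) = -5.89 kJ/mol
ΔG < 0, so the forward reaction is spontaneous (proceeds forward).

ΔG = -5.89 kJ/mol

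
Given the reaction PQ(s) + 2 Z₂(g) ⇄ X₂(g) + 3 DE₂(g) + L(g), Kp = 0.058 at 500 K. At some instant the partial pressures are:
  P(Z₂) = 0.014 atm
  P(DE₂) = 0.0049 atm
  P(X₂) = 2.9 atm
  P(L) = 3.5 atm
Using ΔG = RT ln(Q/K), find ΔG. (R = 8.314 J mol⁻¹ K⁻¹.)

ΔG = -9.37 kJ/mol

(PQ is a pure solid — omitted from Qp.)
Qp = P(X₂)·P(DE₂)³·P(L) / P(Z₂)² = (2.9)·(0.0049)³·(3.5) / (0.014)² = 0.00609
ΔG = RT ln(Qp/Kp) = (8.314 J mol⁻¹ K⁻¹)(500 K) × ln(0.00609/0.058)
   = (4.157 kJ/mol)(-2.254) = -9.37 kJ/mol
ΔG < 0, so the forward reaction is spontaneous (proceeds forward).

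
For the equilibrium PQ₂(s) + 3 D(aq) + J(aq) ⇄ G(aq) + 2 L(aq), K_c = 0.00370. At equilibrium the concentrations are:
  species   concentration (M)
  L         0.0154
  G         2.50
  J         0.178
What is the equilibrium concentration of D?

(PQ₂ is a pure solid — omitted from K_c.)
At equilibrium, K_c = [G]·[L]² / ([D]³·[J]) = 0.00370.
(2.50)·(0.0154)² / (([D])³·(0.178)) = 0.00370
[D]³ = 0.900 ⇒ [D] = 0.966 M

[D] = 0.966 M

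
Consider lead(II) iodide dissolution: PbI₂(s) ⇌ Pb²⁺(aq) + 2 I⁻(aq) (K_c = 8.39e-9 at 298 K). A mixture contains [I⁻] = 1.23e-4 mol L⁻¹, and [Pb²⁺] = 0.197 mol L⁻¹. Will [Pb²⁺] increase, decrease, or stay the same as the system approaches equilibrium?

increase

(PbI₂ is a pure solid — omitted from Q_c.)
Q_c = [Pb²⁺]·[I⁻]² = (0.197)·(1.23e-4)² = 2.98e-9
Q_c = 2.98e-9 < K_c = 8.39e-9: net forward reaction.
Pb²⁺ is a product, so it increases.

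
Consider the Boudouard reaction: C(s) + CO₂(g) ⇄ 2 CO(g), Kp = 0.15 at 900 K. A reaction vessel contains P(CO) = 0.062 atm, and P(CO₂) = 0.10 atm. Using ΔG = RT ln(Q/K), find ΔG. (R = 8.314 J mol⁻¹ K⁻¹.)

(C is a pure solid — omitted from Qp.)
Qp = P(CO)² / P(CO₂) = (0.062)² / (0.10) = 0.0384
ΔG = RT ln(Qp/Kp) = (8.314 J mol⁻¹ K⁻¹)(900 K) × ln(0.0384/0.15)
   = (7.483 kJ/mol)(-1.363) = -10.2 kJ/mol
ΔG < 0, so the forward reaction is spontaneous (proceeds forward).

ΔG = -10.2 kJ/mol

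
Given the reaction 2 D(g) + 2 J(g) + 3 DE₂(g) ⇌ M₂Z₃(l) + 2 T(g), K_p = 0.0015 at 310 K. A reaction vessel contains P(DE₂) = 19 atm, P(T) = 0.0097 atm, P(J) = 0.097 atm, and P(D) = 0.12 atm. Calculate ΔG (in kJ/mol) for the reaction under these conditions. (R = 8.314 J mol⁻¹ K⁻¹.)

(M₂Z₃ is a pure liquid — omitted from Q_p.)
Q_p = P(T)² / (P(D)²·P(J)²·P(DE₂)³) = (0.0097)² / ((0.12)²·(0.097)²·(19)³) = 1.01×10⁻⁴
ΔG = RT ln(Q_p/K_p) = (8.314 J mol⁻¹ K⁻¹)(310 K) × ln(1.01×10⁻⁴/0.0015)
   = (2.577 kJ/mol)(-2.698) = -6.95 kJ/mol
ΔG < 0, so the forward reaction is spontaneous (proceeds forward).

ΔG = -6.95 kJ/mol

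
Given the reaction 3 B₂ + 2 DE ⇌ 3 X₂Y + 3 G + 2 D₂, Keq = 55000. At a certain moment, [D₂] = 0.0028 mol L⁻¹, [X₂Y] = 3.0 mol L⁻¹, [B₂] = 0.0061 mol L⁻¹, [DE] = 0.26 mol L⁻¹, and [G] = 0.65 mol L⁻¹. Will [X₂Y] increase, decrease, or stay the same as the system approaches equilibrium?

Q = [X₂Y]³·[G]³·[D₂]² / ([B₂]³·[DE]²) = (3.0)³·(0.65)³·(0.0028)² / ((0.0061)³·(0.26)²) = 3800
Q = 3800 < Keq = 55000: net forward reaction.
X₂Y is a product, so it increases.

increase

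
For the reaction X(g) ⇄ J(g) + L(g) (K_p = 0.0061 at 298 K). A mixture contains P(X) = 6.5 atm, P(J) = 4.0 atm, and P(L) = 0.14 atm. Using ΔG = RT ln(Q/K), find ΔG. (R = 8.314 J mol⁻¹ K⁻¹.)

ΔG = 6.56 kJ/mol

Q_p = P(J)·P(L) / P(X) = (4.0)·(0.14) / (6.5) = 0.0862
ΔG = RT ln(Q_p/K_p) = (8.314 J mol⁻¹ K⁻¹)(298 K) × ln(0.0862/0.0061)
   = (2.478 kJ/mol)(2.648) = 6.56 kJ/mol
ΔG > 0, so the forward reaction is non-spontaneous (proceeds in reverse).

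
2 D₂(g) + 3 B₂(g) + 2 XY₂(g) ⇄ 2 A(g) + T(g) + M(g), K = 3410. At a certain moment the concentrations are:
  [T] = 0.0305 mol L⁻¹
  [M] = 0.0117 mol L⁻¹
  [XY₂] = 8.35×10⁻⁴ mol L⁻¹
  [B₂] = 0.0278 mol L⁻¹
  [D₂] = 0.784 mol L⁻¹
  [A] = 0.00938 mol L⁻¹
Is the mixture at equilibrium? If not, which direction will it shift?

Q = [A]²·[T]·[M] / ([D₂]²·[B₂]³·[XY₂]²) = (0.00938)²·(0.0305)·(0.0117) / ((0.784)²·(0.0278)³·(8.35×10⁻⁴)²) = 3410
Q = 3410 = K; the system is at equilibrium.

yes, at equilibrium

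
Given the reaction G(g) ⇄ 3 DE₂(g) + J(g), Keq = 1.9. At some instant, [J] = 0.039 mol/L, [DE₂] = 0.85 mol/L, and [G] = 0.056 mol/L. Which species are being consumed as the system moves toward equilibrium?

Q = [DE₂]³·[J] / [G] = (0.85)³·(0.039) / (0.056) = 0.43
Q = 0.43 < Keq = 1.9: net forward reaction.

G (reactants)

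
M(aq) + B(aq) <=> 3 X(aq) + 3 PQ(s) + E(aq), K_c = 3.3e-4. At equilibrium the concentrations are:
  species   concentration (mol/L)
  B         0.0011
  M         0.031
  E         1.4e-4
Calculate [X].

[X] = 0.043 mol/L

(PQ is a pure solid — omitted from K_c.)
At equilibrium, K_c = [X]³·[E] / ([M]·[B]) = 3.3e-4.
([X])³·(1.4e-4) / ((0.031)·(0.0011)) = 3.3e-4
[X]³ = 8.04e-5 ⇒ [X] = 0.043 mol/L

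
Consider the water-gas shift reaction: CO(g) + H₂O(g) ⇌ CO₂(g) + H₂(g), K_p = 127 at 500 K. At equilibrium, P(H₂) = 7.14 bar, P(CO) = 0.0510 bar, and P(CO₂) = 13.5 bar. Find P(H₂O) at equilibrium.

P(H₂O) = 14.9 bar

At equilibrium, K_p = P(CO₂)·P(H₂) / (P(CO)·P(H₂O)) = 127.
(13.5)·(7.14) / ((0.0510)·(P(H₂O))) = 127
P(H₂O) = 14.9 bar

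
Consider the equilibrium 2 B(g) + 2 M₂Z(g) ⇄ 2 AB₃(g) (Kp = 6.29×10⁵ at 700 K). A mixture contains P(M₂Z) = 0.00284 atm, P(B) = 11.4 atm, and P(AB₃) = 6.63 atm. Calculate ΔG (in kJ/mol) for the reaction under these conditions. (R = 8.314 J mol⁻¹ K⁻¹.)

Qp = P(AB₃)² / (P(B)²·P(M₂Z)²) = (6.63)² / ((11.4)²·(0.00284)²) = 41900
ΔG = RT ln(Qp/Kp) = (8.314 J mol⁻¹ K⁻¹)(700 K) × ln(41900/6.29×10⁵)
   = (5.820 kJ/mol)(-2.709) = -15.8 kJ/mol
ΔG < 0, so the forward reaction is spontaneous (proceeds forward).

ΔG = -15.8 kJ/mol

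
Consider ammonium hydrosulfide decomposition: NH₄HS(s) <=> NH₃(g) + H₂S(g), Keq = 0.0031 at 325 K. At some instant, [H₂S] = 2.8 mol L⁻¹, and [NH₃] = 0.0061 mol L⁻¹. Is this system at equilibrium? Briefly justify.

(NH₄HS is a pure solid — omitted from Q.)
Q = [NH₃]·[H₂S] = (0.0061)·(2.8) = 0.017
Q = 0.017 > Keq = 0.0031: net reverse reaction.

no; Q > K, reaction proceeds in reverse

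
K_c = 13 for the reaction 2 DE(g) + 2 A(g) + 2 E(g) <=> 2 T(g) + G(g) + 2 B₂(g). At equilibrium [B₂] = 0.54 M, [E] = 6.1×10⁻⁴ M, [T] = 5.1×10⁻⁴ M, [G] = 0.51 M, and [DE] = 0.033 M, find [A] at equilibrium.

At equilibrium, K_c = [T]²·[G]·[B₂]² / ([DE]²·[A]²·[E]²) = 13.
(5.1×10⁻⁴)²·(0.51)·(0.54)² / ((0.033)²·([A])²·(6.1×10⁻⁴)²) = 13
[A]² = 7.34 ⇒ [A] = 2.7 M

[A] = 2.7 M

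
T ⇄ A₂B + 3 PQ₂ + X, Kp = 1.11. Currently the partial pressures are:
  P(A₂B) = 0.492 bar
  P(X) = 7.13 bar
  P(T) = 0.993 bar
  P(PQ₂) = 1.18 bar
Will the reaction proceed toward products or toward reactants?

Qp = P(A₂B)·P(PQ₂)³·P(X) / P(T) = (0.492)·(1.18)³·(7.13) / (0.993) = 5.80
Qp = 5.80 > Kp = 1.11, so the reverse reaction proceeds.

reverse (toward reactants)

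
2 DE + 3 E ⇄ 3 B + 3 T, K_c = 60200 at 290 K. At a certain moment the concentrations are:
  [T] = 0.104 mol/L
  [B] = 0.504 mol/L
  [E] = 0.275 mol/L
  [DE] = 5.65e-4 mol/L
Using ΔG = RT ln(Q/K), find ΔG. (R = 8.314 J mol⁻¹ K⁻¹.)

Q_c = [B]³·[T]³ / ([DE]²·[E]³) = (0.504)³·(0.104)³ / ((5.65e-4)²·(0.275)³) = 21700
ΔG = RT ln(Q_c/K_c) = (8.314 J mol⁻¹ K⁻¹)(290 K) × ln(21700/60200)
   = (2.411 kJ/mol)(-1.020) = -2.46 kJ/mol
ΔG < 0, so the forward reaction is spontaneous (proceeds forward).

ΔG = -2.46 kJ/mol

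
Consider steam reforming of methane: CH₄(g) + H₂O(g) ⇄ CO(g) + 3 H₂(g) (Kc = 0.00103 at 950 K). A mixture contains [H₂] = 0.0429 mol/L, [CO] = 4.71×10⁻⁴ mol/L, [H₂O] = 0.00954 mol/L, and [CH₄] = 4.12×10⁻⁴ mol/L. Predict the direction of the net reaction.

Qc = [CO]·[H₂]³ / ([CH₄]·[H₂O]) = (4.71×10⁻⁴)·(0.0429)³ / ((4.12×10⁻⁴)·(0.00954)) = 0.00946
Qc = 0.00946 > Kc = 0.00103, so the reverse reaction proceeds.

to the left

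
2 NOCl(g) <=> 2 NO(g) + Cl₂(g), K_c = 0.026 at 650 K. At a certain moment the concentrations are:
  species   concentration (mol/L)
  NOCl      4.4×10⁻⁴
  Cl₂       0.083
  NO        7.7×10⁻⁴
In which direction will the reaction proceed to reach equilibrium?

to the left

Q_c = [NO]²·[Cl₂] / [NOCl]² = (7.7×10⁻⁴)²·(0.083) / (4.4×10⁻⁴)² = 0.25
Q_c = 0.25 > K_c = 0.026, so the reverse reaction proceeds.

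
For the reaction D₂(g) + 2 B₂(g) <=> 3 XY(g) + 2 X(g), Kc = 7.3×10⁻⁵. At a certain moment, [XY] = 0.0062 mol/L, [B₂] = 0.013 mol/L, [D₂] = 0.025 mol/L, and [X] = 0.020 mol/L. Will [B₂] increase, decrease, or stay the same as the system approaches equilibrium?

decrease

Qc = [XY]³·[X]² / ([D₂]·[B₂]²) = (0.0062)³·(0.020)² / ((0.025)·(0.013)²) = 2.3×10⁻⁵
Qc = 2.3×10⁻⁵ < Kc = 7.3×10⁻⁵: net forward reaction.
B₂ is a reactant, so it decreases.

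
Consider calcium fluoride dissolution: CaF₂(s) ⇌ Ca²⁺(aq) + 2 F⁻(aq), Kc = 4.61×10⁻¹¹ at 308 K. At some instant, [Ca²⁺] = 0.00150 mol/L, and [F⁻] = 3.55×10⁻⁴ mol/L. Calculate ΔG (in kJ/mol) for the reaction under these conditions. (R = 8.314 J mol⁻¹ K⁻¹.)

(CaF₂ is a pure solid — omitted from Qc.)
Qc = [Ca²⁺]·[F⁻]² = (0.00150)·(3.55×10⁻⁴)² = 1.89×10⁻¹⁰
ΔG = RT ln(Qc/Kc) = (8.314 J mol⁻¹ K⁻¹)(308 K) × ln(1.89×10⁻¹⁰/4.61×10⁻¹¹)
   = (2.561 kJ/mol)(1.411) = 3.61 kJ/mol
ΔG > 0, so the forward reaction is non-spontaneous (proceeds in reverse).

ΔG = 3.61 kJ/mol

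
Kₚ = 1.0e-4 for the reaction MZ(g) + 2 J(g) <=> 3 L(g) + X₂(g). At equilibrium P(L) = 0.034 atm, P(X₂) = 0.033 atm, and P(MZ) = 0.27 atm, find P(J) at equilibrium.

P(J) = 0.22 atm

At equilibrium, Kₚ = P(L)³·P(X₂) / (P(MZ)·P(J)²) = 1.0e-4.
(0.034)³·(0.033) / ((0.27)·(P(J))²) = 1.0e-4
P(J)² = 0.0480 ⇒ P(J) = 0.22 atm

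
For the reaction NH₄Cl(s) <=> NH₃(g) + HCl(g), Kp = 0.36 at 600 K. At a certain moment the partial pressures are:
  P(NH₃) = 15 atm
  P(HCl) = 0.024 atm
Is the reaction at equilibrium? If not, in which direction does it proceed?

no net change (already at equilibrium)

(NH₄Cl is a pure solid — omitted from Qp.)
Qp = P(NH₃)·P(HCl) = (15)·(0.024) = 0.36
Qp = 0.36 = Kp, so the system is already at equilibrium.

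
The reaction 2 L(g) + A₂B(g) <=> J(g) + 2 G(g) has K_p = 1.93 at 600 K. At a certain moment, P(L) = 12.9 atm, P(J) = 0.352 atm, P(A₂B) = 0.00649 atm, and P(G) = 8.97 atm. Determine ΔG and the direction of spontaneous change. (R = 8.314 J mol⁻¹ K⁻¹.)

ΔG = 13.0 kJ/mol; the forward reaction is non-spontaneous

Q_p = P(J)·P(G)² / (P(L)²·P(A₂B)) = (0.352)·(8.97)² / ((12.9)²·(0.00649)) = 26.2
ΔG = RT ln(Q_p/K_p) = (8.314 J mol⁻¹ K⁻¹)(600 K) × ln(26.2/1.93)
   = (4.988 kJ/mol)(2.608) = 13.0 kJ/mol
ΔG > 0, so the forward reaction is non-spontaneous (proceeds in reverse).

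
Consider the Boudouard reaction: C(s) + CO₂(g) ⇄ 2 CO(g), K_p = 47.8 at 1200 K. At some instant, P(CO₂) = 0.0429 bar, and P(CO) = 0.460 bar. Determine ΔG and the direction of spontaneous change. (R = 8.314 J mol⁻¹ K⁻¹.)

(C is a pure solid — omitted from Q_p.)
Q_p = P(CO)² / P(CO₂) = (0.460)² / (0.0429) = 4.93
ΔG = RT ln(Q_p/K_p) = (8.314 J mol⁻¹ K⁻¹)(1200 K) × ln(4.93/47.8)
   = (9.977 kJ/mol)(-2.272) = -22.7 kJ/mol
ΔG < 0, so the forward reaction is spontaneous (proceeds forward).

ΔG = -22.7 kJ/mol; the forward reaction is spontaneous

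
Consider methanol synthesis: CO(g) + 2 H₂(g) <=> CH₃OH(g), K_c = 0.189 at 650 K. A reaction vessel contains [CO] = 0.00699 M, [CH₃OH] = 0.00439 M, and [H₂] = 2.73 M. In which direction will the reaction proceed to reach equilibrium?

Q_c = [CH₃OH] / ([CO]·[H₂]²) = (0.00439) / ((0.00699)·(2.73)²) = 0.0843
Q_c = 0.0843 < K_c = 0.189, so the forward reaction proceeds.

to the right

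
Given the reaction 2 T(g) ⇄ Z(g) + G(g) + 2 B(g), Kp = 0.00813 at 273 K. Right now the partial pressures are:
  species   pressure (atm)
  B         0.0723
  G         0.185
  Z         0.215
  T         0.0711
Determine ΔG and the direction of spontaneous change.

Qp = P(Z)·P(G)·P(B)² / P(T)² = (0.215)·(0.185)·(0.0723)² / (0.0711)² = 0.0411
ΔG = RT ln(Qp/Kp) = (8.314 J mol⁻¹ K⁻¹)(273 K) × ln(0.0411/0.00813)
   = (2.270 kJ/mol)(1.620) = 3.68 kJ/mol
ΔG > 0, so the forward reaction is non-spontaneous (proceeds in reverse).

ΔG = 3.68 kJ/mol; the forward reaction is non-spontaneous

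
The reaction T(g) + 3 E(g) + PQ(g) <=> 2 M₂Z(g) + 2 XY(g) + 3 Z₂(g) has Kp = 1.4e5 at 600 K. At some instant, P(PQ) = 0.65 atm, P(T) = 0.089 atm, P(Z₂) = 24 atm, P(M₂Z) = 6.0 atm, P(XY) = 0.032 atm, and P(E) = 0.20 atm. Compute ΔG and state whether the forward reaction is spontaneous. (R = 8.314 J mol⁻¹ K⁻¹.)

Qp = P(M₂Z)²·P(XY)²·P(Z₂)³ / (P(T)·P(E)³·P(PQ)) = (6.0)²·(0.032)²·(24)³ / ((0.089)·(0.20)³·(0.65)) = 1.10e6
ΔG = RT ln(Qp/Kp) = (8.314 J mol⁻¹ K⁻¹)(600 K) × ln(1.10e6/1.4e5)
   = (4.988 kJ/mol)(2.061) = 10.3 kJ/mol
ΔG > 0, so the forward reaction is non-spontaneous (proceeds in reverse).

ΔG = 10.3 kJ/mol; the forward reaction is non-spontaneous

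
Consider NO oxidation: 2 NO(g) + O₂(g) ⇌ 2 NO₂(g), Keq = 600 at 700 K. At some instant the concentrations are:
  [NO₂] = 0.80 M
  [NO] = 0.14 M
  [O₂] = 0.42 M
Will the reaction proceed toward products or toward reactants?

Q = [NO₂]² / ([NO]²·[O₂]) = (0.80)² / ((0.14)²·(0.42)) = 78
Q = 78 < Keq = 600, so the forward reaction proceeds.

forward (toward products)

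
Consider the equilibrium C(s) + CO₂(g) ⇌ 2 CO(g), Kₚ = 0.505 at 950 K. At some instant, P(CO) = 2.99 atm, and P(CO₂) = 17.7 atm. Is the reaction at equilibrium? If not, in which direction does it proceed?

no net change (already at equilibrium)

(C is a pure solid — omitted from Qₚ.)
Qₚ = P(CO)² / P(CO₂) = (2.99)² / (17.7) = 0.505
Qₚ = 0.505 = Kₚ, so the system is already at equilibrium.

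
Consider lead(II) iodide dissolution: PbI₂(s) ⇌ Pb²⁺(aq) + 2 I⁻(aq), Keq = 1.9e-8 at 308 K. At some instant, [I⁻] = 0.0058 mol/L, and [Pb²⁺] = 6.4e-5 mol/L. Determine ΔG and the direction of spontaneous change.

(PbI₂ is a pure solid — omitted from Q.)
Q = [Pb²⁺]·[I⁻]² = (6.4e-5)·(0.0058)² = 2.15e-9
ΔG = RT ln(Q/Keq) = (8.314 J mol⁻¹ K⁻¹)(308 K) × ln(2.15e-9/1.9e-8)
   = (2.561 kJ/mol)(-2.179) = -5.58 kJ/mol
ΔG < 0, so the forward reaction is spontaneous (proceeds forward).

ΔG = -5.58 kJ/mol; the forward reaction is spontaneous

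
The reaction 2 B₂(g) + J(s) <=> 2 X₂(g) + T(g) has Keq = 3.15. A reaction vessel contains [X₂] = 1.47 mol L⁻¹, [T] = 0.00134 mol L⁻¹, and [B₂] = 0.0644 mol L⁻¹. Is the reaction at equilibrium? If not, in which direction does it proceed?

(J is a pure solid — omitted from Q.)
Q = [X₂]²·[T] / [B₂]² = (1.47)²·(0.00134) / (0.0644)² = 0.698
Q = 0.698 < Keq = 3.15, so the forward reaction proceeds.

in the forward direction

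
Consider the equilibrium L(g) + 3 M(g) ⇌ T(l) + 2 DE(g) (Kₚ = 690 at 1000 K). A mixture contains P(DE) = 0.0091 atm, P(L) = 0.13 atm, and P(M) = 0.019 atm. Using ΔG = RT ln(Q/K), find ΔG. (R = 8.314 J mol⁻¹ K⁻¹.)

ΔG = -16.7 kJ/mol

(T is a pure liquid — omitted from Qₚ.)
Qₚ = P(DE)² / (P(L)·P(M)³) = (0.0091)² / ((0.13)·(0.019)³) = 92.9
ΔG = RT ln(Qₚ/Kₚ) = (8.314 J mol⁻¹ K⁻¹)(1000 K) × ln(92.9/690)
   = (8.314 kJ/mol)(-2.005) = -16.7 kJ/mol
ΔG < 0, so the forward reaction is spontaneous (proceeds forward).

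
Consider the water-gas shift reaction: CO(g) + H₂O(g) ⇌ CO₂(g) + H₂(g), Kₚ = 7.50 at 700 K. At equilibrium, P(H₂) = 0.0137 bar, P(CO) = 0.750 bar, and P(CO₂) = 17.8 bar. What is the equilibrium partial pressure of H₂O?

P(H₂O) = 0.0434 bar

At equilibrium, Kₚ = P(CO₂)·P(H₂) / (P(CO)·P(H₂O)) = 7.50.
(17.8)·(0.0137) / ((0.750)·(P(H₂O))) = 7.50
P(H₂O) = 0.0434 bar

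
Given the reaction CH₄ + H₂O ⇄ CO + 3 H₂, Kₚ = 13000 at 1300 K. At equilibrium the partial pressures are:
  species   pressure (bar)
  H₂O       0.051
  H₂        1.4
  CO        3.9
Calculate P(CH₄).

P(CH₄) = 0.016 bar

At equilibrium, Kₚ = P(CO)·P(H₂)³ / (P(CH₄)·P(H₂O)) = 13000.
(3.9)·(1.4)³ / ((P(CH₄))·(0.051)) = 13000
P(CH₄) = 0.0161 = 0.016 bar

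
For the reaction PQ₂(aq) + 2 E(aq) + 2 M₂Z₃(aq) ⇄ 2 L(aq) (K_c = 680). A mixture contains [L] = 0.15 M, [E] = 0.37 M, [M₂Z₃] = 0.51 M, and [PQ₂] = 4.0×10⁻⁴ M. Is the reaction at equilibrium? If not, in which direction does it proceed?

toward reactants

Q_c = [L]² / ([PQ₂]·[E]²·[M₂Z₃]²) = (0.15)² / ((4.0×10⁻⁴)·(0.37)²·(0.51)²) = 1600
Q_c = 1600 > K_c = 680, so the reverse reaction proceeds.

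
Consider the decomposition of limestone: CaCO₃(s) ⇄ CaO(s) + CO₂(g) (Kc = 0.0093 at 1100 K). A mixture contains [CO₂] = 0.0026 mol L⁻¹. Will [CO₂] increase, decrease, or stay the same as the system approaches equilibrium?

(CaCO₃, CaO are pure solids — omitted from Qc.)
Qc = [CO₂] = 0.0026
Qc = 0.0026 < Kc = 0.0093: net forward reaction.
CO₂ is a product, so it increases.

increase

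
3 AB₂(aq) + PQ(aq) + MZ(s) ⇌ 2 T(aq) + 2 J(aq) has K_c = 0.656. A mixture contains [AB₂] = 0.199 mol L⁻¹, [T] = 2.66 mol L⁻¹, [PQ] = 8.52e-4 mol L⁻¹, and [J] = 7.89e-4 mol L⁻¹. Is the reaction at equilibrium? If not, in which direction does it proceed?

at equilibrium

(MZ is a pure solid — omitted from Q_c.)
Q_c = [T]²·[J]² / ([AB₂]³·[PQ]) = (2.66)²·(7.89e-4)² / ((0.199)³·(8.52e-4)) = 0.656
Q_c = 0.656 = K_c, so the system is already at equilibrium.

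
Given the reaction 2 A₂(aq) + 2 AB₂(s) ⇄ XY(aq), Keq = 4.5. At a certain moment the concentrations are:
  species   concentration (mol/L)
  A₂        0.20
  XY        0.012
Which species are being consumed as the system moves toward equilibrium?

(AB₂ is a pure solid — omitted from Q.)
Q = [XY] / [A₂]² = (0.012) / (0.20)² = 0.30
Q = 0.30 < Keq = 4.5: net forward reaction.

A₂, AB₂ (reactants)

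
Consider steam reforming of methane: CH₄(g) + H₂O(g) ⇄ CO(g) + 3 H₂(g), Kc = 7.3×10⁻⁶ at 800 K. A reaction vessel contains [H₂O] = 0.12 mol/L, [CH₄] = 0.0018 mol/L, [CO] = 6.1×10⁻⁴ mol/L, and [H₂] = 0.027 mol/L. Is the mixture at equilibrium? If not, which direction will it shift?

no; Q > K, reaction proceeds in reverse

Qc = [CO]·[H₂]³ / ([CH₄]·[H₂O]) = (6.1×10⁻⁴)·(0.027)³ / ((0.0018)·(0.12)) = 5.6×10⁻⁵
Qc = 5.6×10⁻⁵ > Kc = 7.3×10⁻⁶: net reverse reaction.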